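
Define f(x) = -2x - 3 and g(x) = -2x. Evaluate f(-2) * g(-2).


f(-2) = 1
g(-2) = 4
Product = 4

4


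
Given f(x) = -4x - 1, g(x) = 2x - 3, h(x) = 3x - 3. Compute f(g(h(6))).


h(6) = 15
g(15) = 27
f(27) = -109

-109


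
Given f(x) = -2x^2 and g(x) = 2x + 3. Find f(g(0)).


g(0) = 3
f(3) = (-2)*(3)^2 = -18

-18


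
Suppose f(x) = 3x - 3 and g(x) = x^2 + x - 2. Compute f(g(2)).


9


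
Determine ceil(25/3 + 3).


25/3 = 8.3333
8.3333 + 3 = 11.3333
ceil(11.3333) = 12

12


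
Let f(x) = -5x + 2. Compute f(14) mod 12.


f(14) = -68
-68 mod 12 = 4

4


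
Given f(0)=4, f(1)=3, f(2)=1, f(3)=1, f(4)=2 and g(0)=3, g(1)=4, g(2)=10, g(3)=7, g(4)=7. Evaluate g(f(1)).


f(1) = 3
g(3) = 7

7


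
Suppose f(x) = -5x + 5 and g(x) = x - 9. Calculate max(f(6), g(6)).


-3


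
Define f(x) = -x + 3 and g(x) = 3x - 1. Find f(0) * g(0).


-3


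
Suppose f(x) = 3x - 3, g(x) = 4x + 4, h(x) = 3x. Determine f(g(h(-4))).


h(-4) = -12
g(-12) = -44
f(-44) = -135

-135


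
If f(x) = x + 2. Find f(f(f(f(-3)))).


f(-3) = -1
f(-1) = 1
f(1) = 3
f(3) = 5

5


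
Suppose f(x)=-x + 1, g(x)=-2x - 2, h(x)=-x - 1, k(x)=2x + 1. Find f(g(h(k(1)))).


k(1) = 3
h(3) = -4
g(-4) = 6
f(6) = -5

-5


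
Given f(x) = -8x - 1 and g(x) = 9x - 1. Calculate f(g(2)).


g(2) = 17
f(17) = -137

-137


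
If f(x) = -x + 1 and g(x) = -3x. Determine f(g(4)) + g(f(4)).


f(g(4)) = 13
g(f(4)) = 9
Sum = 22

22


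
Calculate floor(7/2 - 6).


7/2 = 3.5
3.5 - 6 = -2.5
floor(-2.5) = -3

-3


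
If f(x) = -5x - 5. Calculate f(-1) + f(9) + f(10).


-105


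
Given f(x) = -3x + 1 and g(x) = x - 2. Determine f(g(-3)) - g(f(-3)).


8


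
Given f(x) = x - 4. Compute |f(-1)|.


f(-1) = -5
|-5| = 5

5


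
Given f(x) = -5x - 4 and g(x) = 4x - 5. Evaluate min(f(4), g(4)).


f(4) = -24
g(4) = 11
min = -24

-24


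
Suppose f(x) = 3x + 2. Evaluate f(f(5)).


f(5) = 17
f(17) = 53

53


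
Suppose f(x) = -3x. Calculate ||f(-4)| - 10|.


f(-4) = 12
|12| = 12
|12 - 10| = 2

2


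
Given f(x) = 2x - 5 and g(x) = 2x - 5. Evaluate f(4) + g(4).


f(4) = 3
g(4) = 3
Sum = 6

6


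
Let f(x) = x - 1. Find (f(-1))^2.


f(-1) = -2
(-2)^2 = 4

4


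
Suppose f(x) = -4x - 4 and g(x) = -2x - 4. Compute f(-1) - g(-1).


f(-1) = 0
g(-1) = -2
Difference = 2

2


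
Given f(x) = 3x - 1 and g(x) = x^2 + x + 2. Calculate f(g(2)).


g(2) = 8
f(8) = 23

23


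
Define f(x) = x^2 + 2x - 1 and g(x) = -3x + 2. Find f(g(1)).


g(1) = -1
f(-1) = 1*(-1)^2 + 2*(-1) - 1 = -2

-2


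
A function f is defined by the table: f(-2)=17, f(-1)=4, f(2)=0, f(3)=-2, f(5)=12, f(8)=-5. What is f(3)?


Reading from the table at x = 3

-2


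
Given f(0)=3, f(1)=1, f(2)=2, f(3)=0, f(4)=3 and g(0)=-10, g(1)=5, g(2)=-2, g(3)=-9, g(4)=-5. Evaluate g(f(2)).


f(2) = 2
g(2) = -2

-2


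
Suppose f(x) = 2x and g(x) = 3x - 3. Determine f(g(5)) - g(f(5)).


f(g(5)) = 24
g(f(5)) = 27
Difference = -3

-3


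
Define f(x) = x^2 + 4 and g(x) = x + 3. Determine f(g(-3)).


g(-3) = 0
f(0) = 1*(0)^2 + 4 = 4

4


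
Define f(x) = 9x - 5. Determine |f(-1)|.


14


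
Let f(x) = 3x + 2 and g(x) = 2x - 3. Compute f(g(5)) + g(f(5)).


f(g(5)) = 23
g(f(5)) = 31
Sum = 54

54


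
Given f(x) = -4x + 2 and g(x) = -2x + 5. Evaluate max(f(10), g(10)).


f(10) = -38
g(10) = -15
max = -15

-15


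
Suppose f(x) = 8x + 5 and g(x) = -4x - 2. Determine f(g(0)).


g(0) = -2
f(-2) = -11

-11


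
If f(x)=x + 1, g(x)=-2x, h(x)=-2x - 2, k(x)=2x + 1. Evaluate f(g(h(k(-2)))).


k(-2) = -3
h(-3) = 4
g(4) = -8
f(-8) = -7

-7


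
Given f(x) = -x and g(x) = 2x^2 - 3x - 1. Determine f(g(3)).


-8


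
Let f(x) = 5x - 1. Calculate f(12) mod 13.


f(12) = 59
59 mod 13 = 7

7


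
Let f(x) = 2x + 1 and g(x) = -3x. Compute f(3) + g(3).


-2


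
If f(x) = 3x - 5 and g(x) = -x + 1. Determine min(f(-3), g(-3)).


f(-3) = -14
g(-3) = 4
min = -14

-14


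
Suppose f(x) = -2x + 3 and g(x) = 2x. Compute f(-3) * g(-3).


-54


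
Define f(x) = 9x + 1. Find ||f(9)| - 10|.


72


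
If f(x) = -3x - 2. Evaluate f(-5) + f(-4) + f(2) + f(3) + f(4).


f(-5) = 13
f(-4) = 10
f(2) = -8
f(3) = -11
f(4) = -14
Sum = -10

-10


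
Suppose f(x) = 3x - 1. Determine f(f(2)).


14


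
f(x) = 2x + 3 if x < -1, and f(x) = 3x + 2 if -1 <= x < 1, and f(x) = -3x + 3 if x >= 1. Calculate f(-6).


-6 satisfies x < -1
f(-6) = -9

-9


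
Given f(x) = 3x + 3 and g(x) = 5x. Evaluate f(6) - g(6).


-9


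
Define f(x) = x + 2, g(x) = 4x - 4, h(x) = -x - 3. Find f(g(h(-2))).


h(-2) = -1
g(-1) = -8
f(-8) = -6

-6


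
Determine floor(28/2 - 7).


7


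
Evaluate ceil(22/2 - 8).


22/2 = 11
11 - 8 = 3
ceil(3) = 3

3


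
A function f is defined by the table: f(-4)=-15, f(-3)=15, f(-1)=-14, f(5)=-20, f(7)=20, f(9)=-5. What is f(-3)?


Reading from the table at x = -3

15


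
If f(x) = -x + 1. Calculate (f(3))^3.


f(3) = -2
(-2)^3 = -8

-8


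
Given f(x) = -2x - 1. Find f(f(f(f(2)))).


f(2) = -5
f(-5) = 9
f(9) = -19
f(-19) = 37

37


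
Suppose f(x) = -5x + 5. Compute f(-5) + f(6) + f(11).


f(-5) = 30
f(6) = -25
f(11) = -50
Sum = -45

-45


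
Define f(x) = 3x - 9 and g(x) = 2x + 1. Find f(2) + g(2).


f(2) = -3
g(2) = 5
Sum = 2

2


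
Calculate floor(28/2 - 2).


28/2 = 14
14 - 2 = 12
floor(12) = 12

12


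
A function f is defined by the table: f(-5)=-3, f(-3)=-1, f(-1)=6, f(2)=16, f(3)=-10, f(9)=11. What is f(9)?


Reading from the table at x = 9

11


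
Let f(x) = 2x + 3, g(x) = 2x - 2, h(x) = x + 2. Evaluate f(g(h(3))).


19


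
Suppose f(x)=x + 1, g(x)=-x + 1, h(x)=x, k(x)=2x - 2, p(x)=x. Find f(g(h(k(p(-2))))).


8


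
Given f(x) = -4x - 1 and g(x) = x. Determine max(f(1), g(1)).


f(1) = -5
g(1) = 1
max = 1

1


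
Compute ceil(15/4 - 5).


-1


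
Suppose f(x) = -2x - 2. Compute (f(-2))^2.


4


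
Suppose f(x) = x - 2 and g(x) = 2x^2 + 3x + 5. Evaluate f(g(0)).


g(0) = 5
f(5) = 3

3


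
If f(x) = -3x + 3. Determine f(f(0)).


f(0) = 3
f(3) = -6

-6


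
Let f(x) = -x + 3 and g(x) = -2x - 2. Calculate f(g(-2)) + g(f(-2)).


f(g(-2)) = 1
g(f(-2)) = -12
Sum = -11

-11


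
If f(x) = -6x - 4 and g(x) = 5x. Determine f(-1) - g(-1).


f(-1) = 2
g(-1) = -5
Difference = 7

7


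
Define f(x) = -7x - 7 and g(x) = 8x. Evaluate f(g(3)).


g(3) = 24
f(24) = -175

-175


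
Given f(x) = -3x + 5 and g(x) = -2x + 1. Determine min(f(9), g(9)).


f(9) = -22
g(9) = -17
min = -22

-22


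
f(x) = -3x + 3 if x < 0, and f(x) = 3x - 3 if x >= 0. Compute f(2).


2 satisfies x >= 0
f(2) = 3

3


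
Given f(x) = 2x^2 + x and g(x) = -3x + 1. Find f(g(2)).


g(2) = -5
f(-5) = 2*(-5)^2 + 1*(-5) = 45

45


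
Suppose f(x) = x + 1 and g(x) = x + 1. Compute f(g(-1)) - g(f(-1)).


f(g(-1)) = 1
g(f(-1)) = 1
Difference = 0

0


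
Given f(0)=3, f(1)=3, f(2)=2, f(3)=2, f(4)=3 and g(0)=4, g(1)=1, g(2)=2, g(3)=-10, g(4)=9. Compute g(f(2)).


2


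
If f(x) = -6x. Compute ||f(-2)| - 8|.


f(-2) = 12
|12| = 12
|12 - 8| = 4

4


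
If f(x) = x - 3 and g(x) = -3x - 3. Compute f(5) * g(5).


-36


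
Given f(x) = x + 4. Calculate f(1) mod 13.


f(1) = 5
5 mod 13 = 5

5


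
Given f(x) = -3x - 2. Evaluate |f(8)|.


f(8) = -26
|-26| = 26

26


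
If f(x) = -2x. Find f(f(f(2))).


f(2) = -4
f(-4) = 8
f(8) = -16

-16


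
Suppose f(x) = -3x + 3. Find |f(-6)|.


f(-6) = 21
|21| = 21

21


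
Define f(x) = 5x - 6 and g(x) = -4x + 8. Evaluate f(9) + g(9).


11


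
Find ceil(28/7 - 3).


28/7 = 4
4 - 3 = 1
ceil(1) = 1

1


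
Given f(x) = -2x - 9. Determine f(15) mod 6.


f(15) = -39
-39 mod 6 = 3

3


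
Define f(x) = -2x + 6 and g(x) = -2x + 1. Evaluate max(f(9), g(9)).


f(9) = -12
g(9) = -17
max = -12

-12


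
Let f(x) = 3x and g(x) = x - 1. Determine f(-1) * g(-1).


f(-1) = -3
g(-1) = -2
Product = 6

6


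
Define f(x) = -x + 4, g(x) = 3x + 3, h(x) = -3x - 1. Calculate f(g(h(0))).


4


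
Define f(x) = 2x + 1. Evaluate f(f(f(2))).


f(2) = 5
f(5) = 11
f(11) = 23

23


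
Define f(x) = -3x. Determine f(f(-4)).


f(-4) = 12
f(12) = -36

-36


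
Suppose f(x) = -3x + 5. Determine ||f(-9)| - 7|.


f(-9) = 32
|32| = 32
|32 - 7| = 25

25


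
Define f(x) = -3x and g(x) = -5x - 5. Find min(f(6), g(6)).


f(6) = -18
g(6) = -35
min = -35

-35


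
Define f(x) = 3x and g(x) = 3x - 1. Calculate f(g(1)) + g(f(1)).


f(g(1)) = 6
g(f(1)) = 8
Sum = 14

14


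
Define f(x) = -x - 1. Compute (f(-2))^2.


f(-2) = 1
(1)^2 = 1

1


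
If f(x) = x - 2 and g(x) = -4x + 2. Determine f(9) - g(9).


41


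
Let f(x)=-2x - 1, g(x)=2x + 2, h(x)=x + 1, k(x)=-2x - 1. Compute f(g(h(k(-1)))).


k(-1) = 1
h(1) = 2
g(2) = 6
f(6) = -13

-13


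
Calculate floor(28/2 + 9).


28/2 = 14
14 + 9 = 23
floor(23) = 23

23


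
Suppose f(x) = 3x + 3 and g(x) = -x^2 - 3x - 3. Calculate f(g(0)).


g(0) = -3
f(-3) = -6

-6


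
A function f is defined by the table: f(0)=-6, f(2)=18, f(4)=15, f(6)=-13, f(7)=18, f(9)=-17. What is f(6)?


Reading from the table at x = 6

-13


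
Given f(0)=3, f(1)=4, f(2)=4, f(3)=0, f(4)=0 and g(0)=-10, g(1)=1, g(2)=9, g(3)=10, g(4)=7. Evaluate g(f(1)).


f(1) = 4
g(4) = 7

7


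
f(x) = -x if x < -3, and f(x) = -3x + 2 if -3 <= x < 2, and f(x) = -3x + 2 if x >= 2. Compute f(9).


9 satisfies x >= 2
f(9) = -25

-25


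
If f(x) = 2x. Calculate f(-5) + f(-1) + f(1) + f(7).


f(-5) = -10
f(-1) = -2
f(1) = 2
f(7) = 14
Sum = 4

4


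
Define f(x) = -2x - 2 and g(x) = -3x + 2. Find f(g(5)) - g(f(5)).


f(g(5)) = 24
g(f(5)) = 38
Difference = -14

-14


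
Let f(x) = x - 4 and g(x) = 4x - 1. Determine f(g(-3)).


g(-3) = -13
f(-13) = -17

-17


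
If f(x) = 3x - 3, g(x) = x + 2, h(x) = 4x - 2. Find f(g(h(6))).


h(6) = 22
g(22) = 24
f(24) = 69

69


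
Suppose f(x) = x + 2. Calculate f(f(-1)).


f(-1) = 1
f(1) = 3

3


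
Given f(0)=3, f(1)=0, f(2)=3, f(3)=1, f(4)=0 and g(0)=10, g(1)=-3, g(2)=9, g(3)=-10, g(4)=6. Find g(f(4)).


f(4) = 0
g(0) = 10

10


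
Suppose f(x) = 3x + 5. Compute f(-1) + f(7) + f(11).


66


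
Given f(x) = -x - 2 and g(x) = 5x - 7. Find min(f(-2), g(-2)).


f(-2) = 0
g(-2) = -17
min = -17

-17


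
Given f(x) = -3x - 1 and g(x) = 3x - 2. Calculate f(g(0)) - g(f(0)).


f(g(0)) = 5
g(f(0)) = -5
Difference = 10

10


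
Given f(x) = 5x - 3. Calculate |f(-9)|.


f(-9) = -48
|-48| = 48

48


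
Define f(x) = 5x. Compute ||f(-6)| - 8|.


22


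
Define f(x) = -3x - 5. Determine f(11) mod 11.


f(11) = -38
-38 mod 11 = 6

6


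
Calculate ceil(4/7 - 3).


-2


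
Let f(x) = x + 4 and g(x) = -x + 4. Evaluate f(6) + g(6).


8


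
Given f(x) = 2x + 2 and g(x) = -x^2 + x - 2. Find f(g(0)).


g(0) = -2
f(-2) = -2

-2


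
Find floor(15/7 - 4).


-2


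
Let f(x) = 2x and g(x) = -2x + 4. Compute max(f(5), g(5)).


10


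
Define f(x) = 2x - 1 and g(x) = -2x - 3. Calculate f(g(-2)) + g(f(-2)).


f(g(-2)) = 1
g(f(-2)) = 7
Sum = 8

8


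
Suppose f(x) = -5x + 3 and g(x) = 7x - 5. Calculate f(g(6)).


g(6) = 37
f(37) = -182

-182


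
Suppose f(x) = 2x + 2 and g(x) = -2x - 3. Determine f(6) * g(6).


f(6) = 14
g(6) = -15
Product = -210

-210


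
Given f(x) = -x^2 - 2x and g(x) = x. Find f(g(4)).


g(4) = 4
f(4) = (-1)*(4)^2 - 2*(4) = -24

-24


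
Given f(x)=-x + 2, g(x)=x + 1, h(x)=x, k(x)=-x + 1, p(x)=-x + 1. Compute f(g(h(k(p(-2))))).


p(-2) = 3
k(3) = -2
h(-2) = -2
g(-2) = -1
f(-1) = 3

3


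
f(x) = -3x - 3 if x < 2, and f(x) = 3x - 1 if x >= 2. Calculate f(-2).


-2 satisfies x < 2
f(-2) = 3

3


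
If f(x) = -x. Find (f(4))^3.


-64


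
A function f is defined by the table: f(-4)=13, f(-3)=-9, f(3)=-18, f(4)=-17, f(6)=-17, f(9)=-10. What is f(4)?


Reading from the table at x = 4

-17


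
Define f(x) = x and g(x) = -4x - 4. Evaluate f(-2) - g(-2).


f(-2) = -2
g(-2) = 4
Difference = -6

-6


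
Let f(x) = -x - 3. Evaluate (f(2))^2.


25


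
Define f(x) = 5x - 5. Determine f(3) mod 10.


f(3) = 10
10 mod 10 = 0

0


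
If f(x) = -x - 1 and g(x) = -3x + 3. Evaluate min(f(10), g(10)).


f(10) = -11
g(10) = -27
min = -27

-27


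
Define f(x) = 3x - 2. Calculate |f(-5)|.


17


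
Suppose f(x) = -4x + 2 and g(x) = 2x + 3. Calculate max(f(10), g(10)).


f(10) = -38
g(10) = 23
max = 23

23


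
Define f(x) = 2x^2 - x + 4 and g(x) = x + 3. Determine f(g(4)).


g(4) = 7
f(7) = 2*(7)^2 - 1*(7) + 4 = 95

95


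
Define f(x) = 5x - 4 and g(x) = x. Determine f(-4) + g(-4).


f(-4) = -24
g(-4) = -4
Sum = -28

-28


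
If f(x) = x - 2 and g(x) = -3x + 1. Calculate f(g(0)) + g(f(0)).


f(g(0)) = -1
g(f(0)) = 7
Sum = 6

6


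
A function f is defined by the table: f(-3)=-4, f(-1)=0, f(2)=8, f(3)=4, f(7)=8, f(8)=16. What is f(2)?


Reading from the table at x = 2

8


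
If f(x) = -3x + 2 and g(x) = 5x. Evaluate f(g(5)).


g(5) = 25
f(25) = -73

-73


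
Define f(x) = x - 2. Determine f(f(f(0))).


f(0) = -2
f(-2) = -4
f(-4) = -6

-6


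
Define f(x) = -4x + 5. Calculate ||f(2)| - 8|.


f(2) = -3
|-3| = 3
|3 - 8| = 5

5


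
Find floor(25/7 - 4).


25/7 = 3.5714
3.5714 - 4 = -0.4286
floor(-0.4286) = -1

-1


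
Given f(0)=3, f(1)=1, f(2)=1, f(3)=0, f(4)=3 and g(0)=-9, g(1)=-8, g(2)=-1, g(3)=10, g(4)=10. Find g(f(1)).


-8


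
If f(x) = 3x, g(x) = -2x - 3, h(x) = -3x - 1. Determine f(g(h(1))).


h(1) = -4
g(-4) = 5
f(5) = 15

15


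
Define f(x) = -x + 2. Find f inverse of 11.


Solve -x + 2 = 11
x = (11 - 2) / (-1) = -9

-9


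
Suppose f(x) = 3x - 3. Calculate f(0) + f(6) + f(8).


f(0) = -3
f(6) = 15
f(8) = 21
Sum = 33

33


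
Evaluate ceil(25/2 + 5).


25/2 = 12.5
12.5 + 5 = 17.5
ceil(17.5) = 18

18


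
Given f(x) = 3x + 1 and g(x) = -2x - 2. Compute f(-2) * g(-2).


f(-2) = -5
g(-2) = 2
Product = -10

-10


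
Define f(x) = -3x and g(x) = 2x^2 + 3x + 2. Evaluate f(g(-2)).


g(-2) = 4
f(4) = -12

-12


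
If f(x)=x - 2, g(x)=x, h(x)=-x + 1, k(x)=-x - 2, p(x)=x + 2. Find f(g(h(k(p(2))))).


p(2) = 4
k(4) = -6
h(-6) = 7
g(7) = 7
f(7) = 5

5


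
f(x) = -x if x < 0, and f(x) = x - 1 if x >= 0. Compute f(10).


10 satisfies x >= 0
f(10) = 9

9


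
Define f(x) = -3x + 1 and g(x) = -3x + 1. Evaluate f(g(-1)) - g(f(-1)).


f(g(-1)) = -11
g(f(-1)) = -11
Difference = 0

0


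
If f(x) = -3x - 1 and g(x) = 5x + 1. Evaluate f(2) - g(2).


f(2) = -7
g(2) = 11
Difference = -18

-18


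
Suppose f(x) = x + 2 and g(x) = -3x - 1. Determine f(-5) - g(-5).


f(-5) = -3
g(-5) = 14
Difference = -17

-17


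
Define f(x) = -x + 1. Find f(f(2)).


f(2) = -1
f(-1) = 2

2


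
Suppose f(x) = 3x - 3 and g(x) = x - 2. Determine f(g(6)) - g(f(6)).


f(g(6)) = 9
g(f(6)) = 13
Difference = -4

-4


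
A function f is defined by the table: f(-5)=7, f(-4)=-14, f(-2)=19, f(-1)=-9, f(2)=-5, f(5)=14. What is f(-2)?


Reading from the table at x = -2

19


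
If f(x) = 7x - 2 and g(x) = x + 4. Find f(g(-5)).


-9


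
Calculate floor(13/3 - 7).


-3


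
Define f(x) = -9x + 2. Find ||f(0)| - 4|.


f(0) = 2
|2| = 2
|2 - 4| = 2

2


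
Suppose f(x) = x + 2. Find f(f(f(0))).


f(0) = 2
f(2) = 4
f(4) = 6

6


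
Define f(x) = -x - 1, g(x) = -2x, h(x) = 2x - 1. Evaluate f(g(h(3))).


h(3) = 5
g(5) = -10
f(-10) = 9

9


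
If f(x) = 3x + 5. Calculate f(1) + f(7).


f(1) = 8
f(7) = 26
Sum = 34

34


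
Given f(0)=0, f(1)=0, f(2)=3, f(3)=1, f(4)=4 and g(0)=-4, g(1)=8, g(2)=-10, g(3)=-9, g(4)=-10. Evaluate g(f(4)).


f(4) = 4
g(4) = -10

-10


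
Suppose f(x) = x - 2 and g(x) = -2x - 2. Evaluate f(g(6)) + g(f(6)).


f(g(6)) = -16
g(f(6)) = -10
Sum = -26

-26


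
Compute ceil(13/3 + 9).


13/3 = 4.3333
4.3333 + 9 = 13.3333
ceil(13.3333) = 14

14


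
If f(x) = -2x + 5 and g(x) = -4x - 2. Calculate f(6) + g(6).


f(6) = -7
g(6) = -26
Sum = -33

-33


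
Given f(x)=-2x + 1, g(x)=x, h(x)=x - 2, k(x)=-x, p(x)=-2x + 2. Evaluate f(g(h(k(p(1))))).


p(1) = 0
k(0) = 0
h(0) = -2
g(-2) = -2
f(-2) = 5

5


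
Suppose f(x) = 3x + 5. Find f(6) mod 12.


11


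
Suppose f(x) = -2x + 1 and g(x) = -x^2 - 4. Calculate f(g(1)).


g(1) = -5
f(-5) = 11

11


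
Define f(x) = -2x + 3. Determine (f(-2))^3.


343


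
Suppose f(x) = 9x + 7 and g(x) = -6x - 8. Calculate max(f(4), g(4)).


f(4) = 43
g(4) = -32
max = 43

43


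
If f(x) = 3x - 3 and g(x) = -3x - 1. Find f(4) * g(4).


f(4) = 9
g(4) = -13
Product = -117

-117


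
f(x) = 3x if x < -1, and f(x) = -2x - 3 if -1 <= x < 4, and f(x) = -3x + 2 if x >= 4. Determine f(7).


7 satisfies x >= 4
f(7) = -19

-19


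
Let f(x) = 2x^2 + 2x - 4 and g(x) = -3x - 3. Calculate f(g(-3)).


80


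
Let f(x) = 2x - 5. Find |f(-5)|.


f(-5) = -15
|-15| = 15

15


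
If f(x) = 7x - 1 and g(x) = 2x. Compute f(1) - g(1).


f(1) = 6
g(1) = 2
Difference = 4

4


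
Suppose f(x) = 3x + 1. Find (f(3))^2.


f(3) = 10
(10)^2 = 100

100


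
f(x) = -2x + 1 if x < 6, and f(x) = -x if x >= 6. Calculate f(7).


7 satisfies x >= 6
f(7) = -7

-7


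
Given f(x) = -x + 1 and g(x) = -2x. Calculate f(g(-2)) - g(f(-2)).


f(g(-2)) = -3
g(f(-2)) = -6
Difference = 3

3


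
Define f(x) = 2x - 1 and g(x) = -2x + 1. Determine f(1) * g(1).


f(1) = 1
g(1) = -1
Product = -1

-1


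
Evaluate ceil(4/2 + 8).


4/2 = 2
2 + 8 = 10
ceil(10) = 10

10


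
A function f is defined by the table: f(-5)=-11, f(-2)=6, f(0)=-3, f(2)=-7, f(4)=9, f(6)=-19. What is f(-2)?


Reading from the table at x = -2

6


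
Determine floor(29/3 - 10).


29/3 = 9.6667
9.6667 - 10 = -0.3333
floor(-0.3333) = -1

-1


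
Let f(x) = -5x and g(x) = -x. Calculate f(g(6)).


g(6) = -6
f(-6) = 30

30


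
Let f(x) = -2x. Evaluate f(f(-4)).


f(-4) = 8
f(8) = -16

-16


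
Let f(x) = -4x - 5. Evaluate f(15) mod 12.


f(15) = -65
-65 mod 12 = 7

7


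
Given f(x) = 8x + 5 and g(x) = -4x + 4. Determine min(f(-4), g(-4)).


f(-4) = -27
g(-4) = 20
min = -27

-27


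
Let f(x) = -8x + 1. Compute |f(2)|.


f(2) = -15
|-15| = 15

15


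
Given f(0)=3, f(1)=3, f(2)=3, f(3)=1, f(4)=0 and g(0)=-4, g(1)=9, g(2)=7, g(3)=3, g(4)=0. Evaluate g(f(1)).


f(1) = 3
g(3) = 3

3


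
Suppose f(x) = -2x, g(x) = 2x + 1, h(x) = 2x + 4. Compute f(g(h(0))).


h(0) = 4
g(4) = 9
f(9) = -18

-18


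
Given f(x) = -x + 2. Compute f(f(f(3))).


f(3) = -1
f(-1) = 3
f(3) = -1

-1


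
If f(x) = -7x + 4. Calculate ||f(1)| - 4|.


f(1) = -3
|-3| = 3
|3 - 4| = 1

1


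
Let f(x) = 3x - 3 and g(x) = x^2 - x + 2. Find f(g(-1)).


g(-1) = 4
f(4) = 9

9


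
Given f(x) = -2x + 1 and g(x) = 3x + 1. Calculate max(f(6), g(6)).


f(6) = -11
g(6) = 19
max = 19

19


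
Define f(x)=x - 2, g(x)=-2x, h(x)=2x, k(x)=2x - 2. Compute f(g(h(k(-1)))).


k(-1) = -4
h(-4) = -8
g(-8) = 16
f(16) = 14

14


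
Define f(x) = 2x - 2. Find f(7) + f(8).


f(7) = 12
f(8) = 14
Sum = 26

26


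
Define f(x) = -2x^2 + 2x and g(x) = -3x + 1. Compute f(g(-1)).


g(-1) = 4
f(4) = (-2)*(4)^2 + 2*(4) = -24

-24


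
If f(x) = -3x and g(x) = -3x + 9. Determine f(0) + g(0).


f(0) = 0
g(0) = 9
Sum = 9

9


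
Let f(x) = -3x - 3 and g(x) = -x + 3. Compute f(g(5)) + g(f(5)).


f(g(5)) = 3
g(f(5)) = 21
Sum = 24

24


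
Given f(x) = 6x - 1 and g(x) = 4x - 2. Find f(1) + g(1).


f(1) = 5
g(1) = 2
Sum = 7

7


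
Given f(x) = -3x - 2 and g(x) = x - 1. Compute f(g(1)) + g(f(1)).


-8


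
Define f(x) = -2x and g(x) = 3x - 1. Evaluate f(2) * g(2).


f(2) = -4
g(2) = 5
Product = -20

-20


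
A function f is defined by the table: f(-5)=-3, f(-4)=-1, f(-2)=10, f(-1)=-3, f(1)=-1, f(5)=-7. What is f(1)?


Reading from the table at x = 1

-1


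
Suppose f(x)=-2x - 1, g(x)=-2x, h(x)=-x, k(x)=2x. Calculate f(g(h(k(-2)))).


k(-2) = -4
h(-4) = 4
g(4) = -8
f(-8) = 15

15


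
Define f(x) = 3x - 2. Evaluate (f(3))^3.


f(3) = 7
(7)^3 = 343

343


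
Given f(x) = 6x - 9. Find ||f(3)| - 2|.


f(3) = 9
|9| = 9
|9 - 2| = 7

7


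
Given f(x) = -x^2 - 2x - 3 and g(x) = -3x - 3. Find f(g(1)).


g(1) = -6
f(-6) = (-1)*(-6)^2 - 2*(-6) - 3 = -27

-27


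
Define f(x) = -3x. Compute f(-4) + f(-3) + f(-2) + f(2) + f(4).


f(-4) = 12
f(-3) = 9
f(-2) = 6
f(2) = -6
f(4) = -12
Sum = 9

9


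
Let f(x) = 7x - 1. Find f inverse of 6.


Solve 7x - 1 = 6
x = (6 + 1) / 7 = 1

1


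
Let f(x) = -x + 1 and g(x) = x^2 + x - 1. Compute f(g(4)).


g(4) = 19
f(19) = -18

-18


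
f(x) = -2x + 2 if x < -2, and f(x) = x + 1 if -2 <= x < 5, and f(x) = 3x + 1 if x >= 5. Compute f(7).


7 satisfies x >= 5
f(7) = 22

22


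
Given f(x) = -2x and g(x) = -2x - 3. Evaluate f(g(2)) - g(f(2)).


f(g(2)) = 14
g(f(2)) = 5
Difference = 9

9


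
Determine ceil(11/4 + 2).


11/4 = 2.75
2.75 + 2 = 4.75
ceil(4.75) = 5

5


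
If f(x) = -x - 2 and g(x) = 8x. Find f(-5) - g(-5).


f(-5) = 3
g(-5) = -40
Difference = 43

43


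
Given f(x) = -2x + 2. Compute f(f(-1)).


-6


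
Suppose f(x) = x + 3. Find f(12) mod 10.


5


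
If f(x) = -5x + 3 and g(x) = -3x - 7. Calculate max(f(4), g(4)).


-17


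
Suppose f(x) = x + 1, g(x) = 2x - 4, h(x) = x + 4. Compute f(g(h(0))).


h(0) = 4
g(4) = 4
f(4) = 5

5


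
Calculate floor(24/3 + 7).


24/3 = 8
8 + 7 = 15
floor(15) = 15

15


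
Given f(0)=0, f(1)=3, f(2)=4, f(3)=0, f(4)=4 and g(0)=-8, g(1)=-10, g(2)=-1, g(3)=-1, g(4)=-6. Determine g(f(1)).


f(1) = 3
g(3) = -1

-1


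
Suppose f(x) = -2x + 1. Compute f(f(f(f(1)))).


11


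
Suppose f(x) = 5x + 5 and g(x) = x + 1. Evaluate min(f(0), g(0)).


f(0) = 5
g(0) = 1
min = 1

1


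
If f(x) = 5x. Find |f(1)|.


f(1) = 5
|5| = 5

5


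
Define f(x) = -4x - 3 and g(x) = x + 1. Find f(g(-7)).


g(-7) = -6
f(-6) = 21

21


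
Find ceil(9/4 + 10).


9/4 = 2.25
2.25 + 10 = 12.25
ceil(12.25) = 13

13


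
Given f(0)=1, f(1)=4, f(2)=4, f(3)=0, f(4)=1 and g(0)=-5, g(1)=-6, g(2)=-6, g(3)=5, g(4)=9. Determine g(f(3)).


f(3) = 0
g(0) = -5

-5


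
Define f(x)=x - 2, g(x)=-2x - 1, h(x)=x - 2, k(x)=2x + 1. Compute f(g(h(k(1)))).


k(1) = 3
h(3) = 1
g(1) = -3
f(-3) = -5

-5


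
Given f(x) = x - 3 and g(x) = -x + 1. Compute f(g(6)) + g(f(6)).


f(g(6)) = -8
g(f(6)) = -2
Sum = -10

-10


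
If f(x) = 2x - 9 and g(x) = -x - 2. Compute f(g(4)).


-21


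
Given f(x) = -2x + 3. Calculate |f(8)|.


f(8) = -13
|-13| = 13

13


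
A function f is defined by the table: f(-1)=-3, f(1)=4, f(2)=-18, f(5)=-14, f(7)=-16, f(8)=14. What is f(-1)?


Reading from the table at x = -1

-3


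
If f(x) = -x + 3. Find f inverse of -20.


23


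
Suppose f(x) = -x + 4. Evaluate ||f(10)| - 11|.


f(10) = -6
|-6| = 6
|6 - 11| = 5

5


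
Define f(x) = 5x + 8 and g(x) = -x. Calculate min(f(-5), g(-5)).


f(-5) = -17
g(-5) = 5
min = -17

-17


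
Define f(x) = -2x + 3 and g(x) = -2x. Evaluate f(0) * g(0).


f(0) = 3
g(0) = 0
Product = 0

0


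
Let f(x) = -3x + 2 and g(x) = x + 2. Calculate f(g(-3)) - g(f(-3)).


f(g(-3)) = 5
g(f(-3)) = 13
Difference = -8

-8


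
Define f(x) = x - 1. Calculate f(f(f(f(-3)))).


f(-3) = -4
f(-4) = -5
f(-5) = -6
f(-6) = -7

-7


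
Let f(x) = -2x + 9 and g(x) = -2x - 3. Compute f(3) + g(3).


-6


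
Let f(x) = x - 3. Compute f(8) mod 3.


f(8) = 5
5 mod 3 = 2

2


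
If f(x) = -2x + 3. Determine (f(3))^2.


f(3) = -3
(-3)^2 = 9

9


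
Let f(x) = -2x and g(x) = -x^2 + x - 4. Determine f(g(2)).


g(2) = -6
f(-6) = 12

12


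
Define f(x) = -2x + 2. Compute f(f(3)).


f(3) = -4
f(-4) = 10

10


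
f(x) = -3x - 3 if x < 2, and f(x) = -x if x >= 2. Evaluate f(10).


10 satisfies x >= 2
f(10) = -10

-10


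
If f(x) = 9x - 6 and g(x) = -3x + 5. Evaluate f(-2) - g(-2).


f(-2) = -24
g(-2) = 11
Difference = -35

-35


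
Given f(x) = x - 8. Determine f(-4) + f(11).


f(-4) = -12
f(11) = 3
Sum = -9

-9


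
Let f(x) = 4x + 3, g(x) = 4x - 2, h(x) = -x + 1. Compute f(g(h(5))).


h(5) = -4
g(-4) = -18
f(-18) = -69

-69


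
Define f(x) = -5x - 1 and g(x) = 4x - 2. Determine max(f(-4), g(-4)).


19


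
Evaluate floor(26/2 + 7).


26/2 = 13
13 + 7 = 20
floor(20) = 20

20


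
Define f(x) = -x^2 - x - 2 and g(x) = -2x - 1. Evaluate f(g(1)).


-8


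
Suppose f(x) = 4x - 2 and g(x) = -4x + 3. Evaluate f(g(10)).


g(10) = -37
f(-37) = -150

-150


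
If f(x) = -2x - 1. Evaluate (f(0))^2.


1


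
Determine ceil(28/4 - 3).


28/4 = 7
7 - 3 = 4
ceil(4) = 4

4


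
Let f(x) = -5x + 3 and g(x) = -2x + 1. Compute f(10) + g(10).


f(10) = -47
g(10) = -19
Sum = -66

-66


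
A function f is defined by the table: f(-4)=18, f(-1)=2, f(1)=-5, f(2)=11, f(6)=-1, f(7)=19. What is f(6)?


Reading from the table at x = 6

-1


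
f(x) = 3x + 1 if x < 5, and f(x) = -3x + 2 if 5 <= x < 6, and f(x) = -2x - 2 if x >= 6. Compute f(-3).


-3 satisfies x < 5
f(-3) = -8

-8


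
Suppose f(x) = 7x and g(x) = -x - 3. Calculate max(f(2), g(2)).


f(2) = 14
g(2) = -5
max = 14

14


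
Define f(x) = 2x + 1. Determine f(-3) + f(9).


f(-3) = -5
f(9) = 19
Sum = 14

14


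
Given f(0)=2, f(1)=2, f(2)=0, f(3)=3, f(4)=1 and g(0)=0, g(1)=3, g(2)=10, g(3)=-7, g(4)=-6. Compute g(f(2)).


f(2) = 0
g(0) = 0

0


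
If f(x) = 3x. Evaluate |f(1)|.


f(1) = 3
|3| = 3

3


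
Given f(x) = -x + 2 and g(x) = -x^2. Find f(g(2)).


g(2) = -4
f(-4) = 6

6


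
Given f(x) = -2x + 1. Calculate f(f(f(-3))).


f(-3) = 7
f(7) = -13
f(-13) = 27

27


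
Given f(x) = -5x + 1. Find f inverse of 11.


Solve -5x + 1 = 11
x = (11 - 1) / (-5) = -2

-2


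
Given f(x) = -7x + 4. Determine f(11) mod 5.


f(11) = -73
-73 mod 5 = 2

2


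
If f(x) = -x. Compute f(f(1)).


f(1) = -1
f(-1) = 1

1


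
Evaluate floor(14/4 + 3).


14/4 = 3.5
3.5 + 3 = 6.5
floor(6.5) = 6

6


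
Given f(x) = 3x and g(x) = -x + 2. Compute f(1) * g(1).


3


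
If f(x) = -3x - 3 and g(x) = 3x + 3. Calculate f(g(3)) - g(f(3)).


-6


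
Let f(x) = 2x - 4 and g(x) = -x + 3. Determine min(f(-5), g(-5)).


f(-5) = -14
g(-5) = 8
min = -14

-14


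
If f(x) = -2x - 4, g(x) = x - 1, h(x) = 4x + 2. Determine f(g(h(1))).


h(1) = 6
g(6) = 5
f(5) = -14

-14


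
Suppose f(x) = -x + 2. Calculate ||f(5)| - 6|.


f(5) = -3
|-3| = 3
|3 - 6| = 3

3


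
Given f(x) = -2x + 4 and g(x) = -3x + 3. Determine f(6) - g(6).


7


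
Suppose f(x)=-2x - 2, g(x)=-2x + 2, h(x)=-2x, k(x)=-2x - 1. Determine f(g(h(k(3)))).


k(3) = -7
h(-7) = 14
g(14) = -26
f(-26) = 50

50


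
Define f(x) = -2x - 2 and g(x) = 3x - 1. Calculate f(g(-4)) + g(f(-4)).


41


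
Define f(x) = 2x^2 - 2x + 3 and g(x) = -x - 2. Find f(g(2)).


43


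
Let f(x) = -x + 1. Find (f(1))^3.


0


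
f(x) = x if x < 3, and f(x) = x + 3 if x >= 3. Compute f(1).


1


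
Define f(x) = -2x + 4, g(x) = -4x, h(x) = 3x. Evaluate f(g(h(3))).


h(3) = 9
g(9) = -36
f(-36) = 76

76


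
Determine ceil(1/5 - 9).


-8


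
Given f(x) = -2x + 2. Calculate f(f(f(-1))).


f(-1) = 4
f(4) = -6
f(-6) = 14

14


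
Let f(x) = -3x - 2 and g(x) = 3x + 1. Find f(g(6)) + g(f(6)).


f(g(6)) = -59
g(f(6)) = -59
Sum = -118

-118


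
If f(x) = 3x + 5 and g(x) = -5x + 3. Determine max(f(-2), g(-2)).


f(-2) = -1
g(-2) = 13
max = 13

13


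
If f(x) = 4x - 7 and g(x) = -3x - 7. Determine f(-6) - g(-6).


-42


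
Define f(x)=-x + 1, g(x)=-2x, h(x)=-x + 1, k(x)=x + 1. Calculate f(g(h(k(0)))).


1


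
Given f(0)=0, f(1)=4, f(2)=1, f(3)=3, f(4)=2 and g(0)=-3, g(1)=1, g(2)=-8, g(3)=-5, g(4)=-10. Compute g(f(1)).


-10


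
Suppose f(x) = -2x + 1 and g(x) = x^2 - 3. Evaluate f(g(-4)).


-25


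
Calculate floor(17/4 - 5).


17/4 = 4.25
4.25 - 5 = -0.75
floor(-0.75) = -1

-1


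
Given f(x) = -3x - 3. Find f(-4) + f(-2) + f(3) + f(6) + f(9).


f(-4) = 9
f(-2) = 3
f(3) = -12
f(6) = -21
f(9) = -30
Sum = -51

-51


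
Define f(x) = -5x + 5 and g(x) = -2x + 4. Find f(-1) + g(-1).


f(-1) = 10
g(-1) = 6
Sum = 16

16


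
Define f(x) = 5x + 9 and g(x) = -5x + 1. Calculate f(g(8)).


-186


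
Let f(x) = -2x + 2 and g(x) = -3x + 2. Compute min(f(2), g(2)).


f(2) = -2
g(2) = -4
min = -4

-4


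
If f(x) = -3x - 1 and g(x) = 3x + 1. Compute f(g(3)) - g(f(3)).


f(g(3)) = -31
g(f(3)) = -29
Difference = -2

-2


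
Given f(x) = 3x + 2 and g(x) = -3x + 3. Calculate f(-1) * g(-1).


f(-1) = -1
g(-1) = 6
Product = -6

-6


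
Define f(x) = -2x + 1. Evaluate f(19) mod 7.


5


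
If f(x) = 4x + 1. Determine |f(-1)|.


f(-1) = -3
|-3| = 3

3


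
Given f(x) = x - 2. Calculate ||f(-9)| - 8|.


f(-9) = -11
|-11| = 11
|11 - 8| = 3

3


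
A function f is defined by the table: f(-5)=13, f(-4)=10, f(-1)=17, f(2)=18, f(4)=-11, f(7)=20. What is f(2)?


Reading from the table at x = 2

18


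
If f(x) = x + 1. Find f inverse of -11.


Solve x + 1 = -11
x = (-11 - 1) / 1 = -12

-12


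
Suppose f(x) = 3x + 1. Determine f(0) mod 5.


f(0) = 1
1 mod 5 = 1

1


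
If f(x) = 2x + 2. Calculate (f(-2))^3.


f(-2) = -2
(-2)^3 = -8

-8


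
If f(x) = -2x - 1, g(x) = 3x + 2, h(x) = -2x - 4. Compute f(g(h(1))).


h(1) = -6
g(-6) = -16
f(-16) = 31

31


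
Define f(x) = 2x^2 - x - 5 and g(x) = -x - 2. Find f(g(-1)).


-2


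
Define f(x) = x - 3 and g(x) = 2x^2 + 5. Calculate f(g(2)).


g(2) = 13
f(13) = 10

10


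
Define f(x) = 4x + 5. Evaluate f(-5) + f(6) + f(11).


f(-5) = -15
f(6) = 29
f(11) = 49
Sum = 63

63


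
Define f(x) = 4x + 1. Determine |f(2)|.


f(2) = 9
|9| = 9

9


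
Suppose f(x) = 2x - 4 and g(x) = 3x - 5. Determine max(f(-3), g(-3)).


-10


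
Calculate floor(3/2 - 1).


3/2 = 1.5
1.5 - 1 = 0.5
floor(0.5) = 0

0


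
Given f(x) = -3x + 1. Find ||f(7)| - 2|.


18


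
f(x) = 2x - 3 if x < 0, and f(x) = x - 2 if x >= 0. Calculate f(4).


4 satisfies x >= 0
f(4) = 2

2


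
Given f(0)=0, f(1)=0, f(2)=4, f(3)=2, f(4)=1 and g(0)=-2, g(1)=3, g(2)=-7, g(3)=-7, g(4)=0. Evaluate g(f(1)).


f(1) = 0
g(0) = -2

-2


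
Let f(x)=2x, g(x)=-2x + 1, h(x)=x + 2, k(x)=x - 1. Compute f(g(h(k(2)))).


k(2) = 1
h(1) = 3
g(3) = -5
f(-5) = -10

-10


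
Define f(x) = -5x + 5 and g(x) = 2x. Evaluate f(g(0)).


g(0) = 0
f(0) = 5

5


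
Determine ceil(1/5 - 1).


1/5 = 0.2
0.2 - 1 = -0.8
ceil(-0.8) = 0

0


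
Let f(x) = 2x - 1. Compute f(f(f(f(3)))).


f(3) = 5
f(5) = 9
f(9) = 17
f(17) = 33

33


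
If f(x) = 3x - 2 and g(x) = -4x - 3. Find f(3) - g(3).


22


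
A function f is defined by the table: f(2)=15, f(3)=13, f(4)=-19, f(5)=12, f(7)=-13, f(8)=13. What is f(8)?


Reading from the table at x = 8

13


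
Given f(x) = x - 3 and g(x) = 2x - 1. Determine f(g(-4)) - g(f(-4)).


f(g(-4)) = -12
g(f(-4)) = -15
Difference = 3

3


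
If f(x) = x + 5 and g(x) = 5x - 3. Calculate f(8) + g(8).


f(8) = 13
g(8) = 37
Sum = 50

50


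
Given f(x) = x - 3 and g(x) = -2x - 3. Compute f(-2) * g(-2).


f(-2) = -5
g(-2) = 1
Product = -5

-5


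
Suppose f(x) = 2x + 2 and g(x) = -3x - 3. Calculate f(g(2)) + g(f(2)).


f(g(2)) = -16
g(f(2)) = -21
Sum = -37

-37


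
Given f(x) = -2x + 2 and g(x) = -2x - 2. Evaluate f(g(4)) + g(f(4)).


f(g(4)) = 22
g(f(4)) = 10
Sum = 32

32


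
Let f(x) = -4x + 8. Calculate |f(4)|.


f(4) = -8
|-8| = 8

8


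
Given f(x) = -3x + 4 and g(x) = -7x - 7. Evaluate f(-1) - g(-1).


f(-1) = 7
g(-1) = 0
Difference = 7

7


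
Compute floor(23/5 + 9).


23/5 = 4.6
4.6 + 9 = 13.6
floor(13.6) = 13

13


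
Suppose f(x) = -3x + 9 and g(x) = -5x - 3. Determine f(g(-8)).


g(-8) = 37
f(37) = -102

-102


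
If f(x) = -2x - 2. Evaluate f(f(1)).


6


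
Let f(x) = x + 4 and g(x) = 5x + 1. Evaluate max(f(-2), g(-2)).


2


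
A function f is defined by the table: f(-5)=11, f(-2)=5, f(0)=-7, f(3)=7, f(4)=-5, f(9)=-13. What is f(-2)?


Reading from the table at x = -2

5


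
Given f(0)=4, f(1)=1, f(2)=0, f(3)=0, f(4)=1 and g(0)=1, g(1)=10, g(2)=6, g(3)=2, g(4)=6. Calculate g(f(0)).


f(0) = 4
g(4) = 6

6


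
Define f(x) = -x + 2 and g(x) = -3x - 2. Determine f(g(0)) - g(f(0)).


f(g(0)) = 4
g(f(0)) = -8
Difference = 12

12


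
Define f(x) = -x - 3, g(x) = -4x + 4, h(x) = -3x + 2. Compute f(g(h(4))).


-47


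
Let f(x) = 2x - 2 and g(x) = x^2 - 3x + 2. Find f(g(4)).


g(4) = 6
f(6) = 10

10


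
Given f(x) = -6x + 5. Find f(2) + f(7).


f(2) = -7
f(7) = -37
Sum = -44

-44


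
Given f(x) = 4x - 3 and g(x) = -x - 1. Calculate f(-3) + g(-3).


f(-3) = -15
g(-3) = 2
Sum = -13

-13


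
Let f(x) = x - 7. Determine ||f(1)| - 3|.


f(1) = -6
|-6| = 6
|6 - 3| = 3

3


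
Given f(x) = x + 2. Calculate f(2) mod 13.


f(2) = 4
4 mod 13 = 4

4


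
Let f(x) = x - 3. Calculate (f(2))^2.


f(2) = -1
(-1)^2 = 1

1


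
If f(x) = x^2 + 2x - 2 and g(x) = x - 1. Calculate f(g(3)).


g(3) = 2
f(2) = 1*(2)^2 + 2*(2) - 2 = 6

6


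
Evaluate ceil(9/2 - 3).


9/2 = 4.5
4.5 - 3 = 1.5
ceil(1.5) = 2

2


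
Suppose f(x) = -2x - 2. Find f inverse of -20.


Solve -2x - 2 = -20
x = (-20 + 2) / (-2) = 9

9


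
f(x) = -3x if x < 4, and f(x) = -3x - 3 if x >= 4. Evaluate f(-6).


18


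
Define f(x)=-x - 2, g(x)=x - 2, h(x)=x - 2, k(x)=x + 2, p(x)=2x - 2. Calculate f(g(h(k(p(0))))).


p(0) = -2
k(-2) = 0
h(0) = -2
g(-2) = -4
f(-4) = 2

2


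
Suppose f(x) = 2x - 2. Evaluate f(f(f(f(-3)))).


f(-3) = -8
f(-8) = -18
f(-18) = -38
f(-38) = -78

-78


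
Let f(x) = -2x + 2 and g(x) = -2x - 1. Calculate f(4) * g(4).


f(4) = -6
g(4) = -9
Product = 54

54


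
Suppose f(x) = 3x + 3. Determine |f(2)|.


f(2) = 9
|9| = 9

9


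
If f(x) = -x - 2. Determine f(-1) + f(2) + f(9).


f(-1) = -1
f(2) = -4
f(9) = -11
Sum = -16

-16


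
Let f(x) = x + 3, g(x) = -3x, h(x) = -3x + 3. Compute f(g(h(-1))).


h(-1) = 6
g(6) = -18
f(-18) = -15

-15


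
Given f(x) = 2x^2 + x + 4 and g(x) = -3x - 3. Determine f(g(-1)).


g(-1) = 0
f(0) = 2*(0)^2 + 1*(0) + 4 = 4

4


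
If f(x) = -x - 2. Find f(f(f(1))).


f(1) = -3
f(-3) = 1
f(1) = -3

-3


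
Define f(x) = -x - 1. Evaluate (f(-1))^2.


f(-1) = 0
(0)^2 = 0

0


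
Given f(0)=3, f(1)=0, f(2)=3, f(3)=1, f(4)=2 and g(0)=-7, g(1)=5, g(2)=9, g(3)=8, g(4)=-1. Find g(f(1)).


f(1) = 0
g(0) = -7

-7


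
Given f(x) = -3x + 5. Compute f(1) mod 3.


f(1) = 2
2 mod 3 = 2

2


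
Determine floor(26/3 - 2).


26/3 = 8.6667
8.6667 - 2 = 6.6667
floor(6.6667) = 6

6


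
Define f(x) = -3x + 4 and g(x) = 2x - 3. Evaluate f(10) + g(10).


-9


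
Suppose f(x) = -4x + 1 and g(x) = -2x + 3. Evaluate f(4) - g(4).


f(4) = -15
g(4) = -5
Difference = -10

-10


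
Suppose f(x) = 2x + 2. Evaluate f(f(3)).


f(3) = 8
f(8) = 18

18


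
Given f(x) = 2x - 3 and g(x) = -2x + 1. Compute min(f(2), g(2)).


f(2) = 1
g(2) = -3
min = -3

-3


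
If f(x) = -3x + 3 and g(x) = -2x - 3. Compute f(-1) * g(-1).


f(-1) = 6
g(-1) = -1
Product = -6

-6


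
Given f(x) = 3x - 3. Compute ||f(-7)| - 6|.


18


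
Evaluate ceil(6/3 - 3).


6/3 = 2
2 - 3 = -1
ceil(-1) = -1

-1


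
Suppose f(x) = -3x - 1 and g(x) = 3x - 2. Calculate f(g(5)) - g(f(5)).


f(g(5)) = -40
g(f(5)) = -50
Difference = 10

10


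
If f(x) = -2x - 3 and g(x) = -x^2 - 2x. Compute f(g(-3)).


g(-3) = -3
f(-3) = 3

3


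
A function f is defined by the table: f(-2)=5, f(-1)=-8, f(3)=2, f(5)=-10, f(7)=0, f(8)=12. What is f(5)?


Reading from the table at x = 5

-10


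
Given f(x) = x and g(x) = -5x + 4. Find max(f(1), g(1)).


f(1) = 1
g(1) = -1
max = 1

1


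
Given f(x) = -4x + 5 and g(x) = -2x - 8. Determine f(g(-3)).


13


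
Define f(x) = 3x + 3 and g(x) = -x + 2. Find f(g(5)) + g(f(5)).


f(g(5)) = -6
g(f(5)) = -16
Sum = -22

-22


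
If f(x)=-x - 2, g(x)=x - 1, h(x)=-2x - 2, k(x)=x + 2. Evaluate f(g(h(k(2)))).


k(2) = 4
h(4) = -10
g(-10) = -11
f(-11) = 9

9


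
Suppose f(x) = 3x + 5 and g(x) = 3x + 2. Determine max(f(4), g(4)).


f(4) = 17
g(4) = 14
max = 17

17


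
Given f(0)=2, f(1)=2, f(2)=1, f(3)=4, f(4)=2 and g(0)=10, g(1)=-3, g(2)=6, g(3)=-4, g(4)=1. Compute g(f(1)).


f(1) = 2
g(2) = 6

6


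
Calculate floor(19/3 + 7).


19/3 = 6.3333
6.3333 + 7 = 13.3333
floor(13.3333) = 13

13


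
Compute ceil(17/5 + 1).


17/5 = 3.4
3.4 + 1 = 4.4
ceil(4.4) = 5

5


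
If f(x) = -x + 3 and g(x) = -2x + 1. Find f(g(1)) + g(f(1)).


f(g(1)) = 4
g(f(1)) = -3
Sum = 1

1


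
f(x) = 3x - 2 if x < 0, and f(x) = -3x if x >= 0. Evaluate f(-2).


-2 satisfies x < 0
f(-2) = -8

-8


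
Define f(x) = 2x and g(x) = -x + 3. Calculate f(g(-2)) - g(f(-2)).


f(g(-2)) = 10
g(f(-2)) = 7
Difference = 3

3


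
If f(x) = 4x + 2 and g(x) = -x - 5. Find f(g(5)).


g(5) = -10
f(-10) = -38

-38


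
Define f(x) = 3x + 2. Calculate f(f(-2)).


f(-2) = -4
f(-4) = -10

-10


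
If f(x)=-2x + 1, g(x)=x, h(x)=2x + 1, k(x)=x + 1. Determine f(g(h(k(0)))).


k(0) = 1
h(1) = 3
g(3) = 3
f(3) = -5

-5


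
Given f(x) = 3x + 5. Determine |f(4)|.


f(4) = 17
|17| = 17

17


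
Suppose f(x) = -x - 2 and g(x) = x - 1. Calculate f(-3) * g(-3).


f(-3) = 1
g(-3) = -4
Product = -4

-4


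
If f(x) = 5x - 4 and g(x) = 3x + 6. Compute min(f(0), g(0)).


f(0) = -4
g(0) = 6
min = -4

-4


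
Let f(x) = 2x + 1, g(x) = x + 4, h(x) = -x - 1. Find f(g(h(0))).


h(0) = -1
g(-1) = 3
f(3) = 7

7


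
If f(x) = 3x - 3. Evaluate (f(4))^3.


f(4) = 9
(9)^3 = 729

729


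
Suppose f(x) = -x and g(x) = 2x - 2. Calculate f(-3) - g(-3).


f(-3) = 3
g(-3) = -8
Difference = 11

11


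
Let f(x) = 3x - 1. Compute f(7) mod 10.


f(7) = 20
20 mod 10 = 0

0


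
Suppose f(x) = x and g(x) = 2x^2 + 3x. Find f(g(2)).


g(2) = 14
f(14) = 14

14


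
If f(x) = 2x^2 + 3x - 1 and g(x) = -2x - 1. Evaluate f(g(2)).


g(2) = -5
f(-5) = 2*(-5)^2 + 3*(-5) - 1 = 34

34
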